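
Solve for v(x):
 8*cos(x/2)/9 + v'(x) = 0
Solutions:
 v(x) = C1 - 16*sin(x/2)/9


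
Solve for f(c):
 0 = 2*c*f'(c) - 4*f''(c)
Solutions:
 f(c) = C1 + C2*erfi(c/2)


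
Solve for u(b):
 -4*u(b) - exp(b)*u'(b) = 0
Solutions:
 u(b) = C1*exp(4*exp(-b))


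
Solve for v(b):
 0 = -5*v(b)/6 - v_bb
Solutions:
 v(b) = C1*sin(sqrt(30)*b/6) + C2*cos(sqrt(30)*b/6)


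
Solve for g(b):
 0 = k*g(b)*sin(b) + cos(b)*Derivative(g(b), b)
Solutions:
 g(b) = C1*exp(k*log(cos(b)))


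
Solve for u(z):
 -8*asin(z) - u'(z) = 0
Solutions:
 u(z) = C1 - 8*z*asin(z) - 8*sqrt(1 - z^2)


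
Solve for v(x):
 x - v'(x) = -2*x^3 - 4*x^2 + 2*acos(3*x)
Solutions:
 v(x) = C1 + x^4/2 + 4*x^3/3 + x^2/2 - 2*x*acos(3*x) + 2*sqrt(1 - 9*x^2)/3


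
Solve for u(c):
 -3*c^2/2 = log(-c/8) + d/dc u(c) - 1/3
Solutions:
 u(c) = C1 - c^3/2 - c*log(-c) + c*(4/3 + 3*log(2))


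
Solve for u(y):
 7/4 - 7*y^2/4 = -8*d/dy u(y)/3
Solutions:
 u(y) = C1 + 7*y^3/32 - 21*y/32


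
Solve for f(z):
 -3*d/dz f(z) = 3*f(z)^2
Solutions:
 f(z) = 1/(C1 + z)


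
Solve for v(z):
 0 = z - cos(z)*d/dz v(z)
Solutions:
 v(z) = C1 + Integral(z/cos(z), z)


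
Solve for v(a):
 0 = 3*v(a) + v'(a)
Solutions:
 v(a) = C1*exp(-3*a)


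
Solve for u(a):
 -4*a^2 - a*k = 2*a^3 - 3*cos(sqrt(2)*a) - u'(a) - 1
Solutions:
 u(a) = C1 + a^4/2 + 4*a^3/3 + a^2*k/2 - a - 3*sqrt(2)*sin(sqrt(2)*a)/2


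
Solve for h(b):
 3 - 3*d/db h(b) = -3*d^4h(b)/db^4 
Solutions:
 h(b) = C1 + C4*exp(b) + b + (C2*sin(sqrt(3)*b/2) + C3*cos(sqrt(3)*b/2))*exp(-b/2)


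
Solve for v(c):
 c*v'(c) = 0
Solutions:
 v(c) = C1


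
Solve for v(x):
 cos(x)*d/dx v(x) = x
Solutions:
 v(x) = C1 + Integral(x/cos(x), x)


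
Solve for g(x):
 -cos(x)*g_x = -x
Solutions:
 g(x) = C1 + Integral(x/cos(x), x)


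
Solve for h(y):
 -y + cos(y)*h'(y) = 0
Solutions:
 h(y) = C1 + Integral(y/cos(y), y)


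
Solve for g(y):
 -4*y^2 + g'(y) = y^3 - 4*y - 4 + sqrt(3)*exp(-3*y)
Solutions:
 g(y) = C1 + y^4/4 + 4*y^3/3 - 2*y^2 - 4*y - sqrt(3)*exp(-3*y)/3


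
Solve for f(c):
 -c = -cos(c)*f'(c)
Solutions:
 f(c) = C1 + Integral(c/cos(c), c)


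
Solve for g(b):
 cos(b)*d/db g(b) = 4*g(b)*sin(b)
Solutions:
 g(b) = C1/cos(b)^4


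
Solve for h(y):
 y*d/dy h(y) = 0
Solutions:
 h(y) = C1


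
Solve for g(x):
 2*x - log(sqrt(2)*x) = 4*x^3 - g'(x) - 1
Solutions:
 g(x) = C1 + x^4 - x^2 + x*log(x) - 2*x + x*log(2)/2


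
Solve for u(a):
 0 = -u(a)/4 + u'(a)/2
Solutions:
 u(a) = C1*exp(a/2)


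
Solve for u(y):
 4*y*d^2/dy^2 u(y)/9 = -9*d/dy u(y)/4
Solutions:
 u(y) = C1 + C2/y^(65/16)


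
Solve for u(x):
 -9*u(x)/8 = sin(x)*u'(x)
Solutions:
 u(x) = C1*(cos(x) + 1)^(9/16)/(cos(x) - 1)^(9/16)


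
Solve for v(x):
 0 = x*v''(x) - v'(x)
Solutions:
 v(x) = C1 + C2*x^2


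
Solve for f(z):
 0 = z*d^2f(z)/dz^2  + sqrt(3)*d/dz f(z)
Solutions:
 f(z) = C1 + C2*z^(1 - sqrt(3))


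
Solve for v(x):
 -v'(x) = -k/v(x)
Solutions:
 v(x) = -sqrt(C1 + 2*k*x)
 v(x) = sqrt(C1 + 2*k*x)


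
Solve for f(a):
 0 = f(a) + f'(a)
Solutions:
 f(a) = C1*exp(-a)


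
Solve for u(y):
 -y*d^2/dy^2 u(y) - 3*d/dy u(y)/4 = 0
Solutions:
 u(y) = C1 + C2*y^(1/4)


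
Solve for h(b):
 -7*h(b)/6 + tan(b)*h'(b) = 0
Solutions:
 h(b) = C1*sin(b)^(7/6)


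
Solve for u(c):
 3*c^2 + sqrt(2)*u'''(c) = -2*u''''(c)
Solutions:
 u(c) = C1 + C2*c + C3*c^2 + C4*exp(-sqrt(2)*c/2) - sqrt(2)*c^5/40 + c^4/4 - sqrt(2)*c^3


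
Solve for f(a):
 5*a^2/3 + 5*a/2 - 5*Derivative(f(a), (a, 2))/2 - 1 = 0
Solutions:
 f(a) = C1 + C2*a + a^4/18 + a^3/6 - a^2/5


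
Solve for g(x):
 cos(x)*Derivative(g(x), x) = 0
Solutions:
 g(x) = C1


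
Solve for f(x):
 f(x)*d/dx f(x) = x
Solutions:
 f(x) = -sqrt(C1 + x^2)
 f(x) = sqrt(C1 + x^2)


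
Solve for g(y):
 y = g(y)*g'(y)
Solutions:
 g(y) = -sqrt(C1 + y^2)
 g(y) = sqrt(C1 + y^2)


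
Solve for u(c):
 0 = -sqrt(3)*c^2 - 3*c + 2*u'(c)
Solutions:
 u(c) = C1 + sqrt(3)*c^3/6 + 3*c^2/4


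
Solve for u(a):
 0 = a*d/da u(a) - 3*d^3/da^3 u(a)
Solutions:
 u(a) = C1 + Integral(C2*airyai(3^(2/3)*a/3) + C3*airybi(3^(2/3)*a/3), a)


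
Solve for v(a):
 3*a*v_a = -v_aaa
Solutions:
 v(a) = C1 + Integral(C2*airyai(-3^(1/3)*a) + C3*airybi(-3^(1/3)*a), a)


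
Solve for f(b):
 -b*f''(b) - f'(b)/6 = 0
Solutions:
 f(b) = C1 + C2*b^(5/6)


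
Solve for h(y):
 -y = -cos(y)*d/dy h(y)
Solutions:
 h(y) = C1 + Integral(y/cos(y), y)


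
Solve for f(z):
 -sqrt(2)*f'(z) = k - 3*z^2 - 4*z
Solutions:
 f(z) = C1 - sqrt(2)*k*z/2 + sqrt(2)*z^3/2 + sqrt(2)*z^2


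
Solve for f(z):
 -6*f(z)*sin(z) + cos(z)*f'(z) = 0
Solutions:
 f(z) = C1/cos(z)^6


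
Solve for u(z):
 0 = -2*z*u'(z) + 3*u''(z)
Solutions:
 u(z) = C1 + C2*erfi(sqrt(3)*z/3)


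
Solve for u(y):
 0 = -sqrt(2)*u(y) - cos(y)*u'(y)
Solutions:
 u(y) = C1*(sin(y) - 1)^(sqrt(2)/2)/(sin(y) + 1)^(sqrt(2)/2)


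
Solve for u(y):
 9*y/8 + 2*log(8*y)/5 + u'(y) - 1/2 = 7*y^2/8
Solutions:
 u(y) = C1 + 7*y^3/24 - 9*y^2/16 - 2*y*log(y)/5 - 6*y*log(2)/5 + 9*y/10


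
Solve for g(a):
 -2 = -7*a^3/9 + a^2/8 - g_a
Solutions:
 g(a) = C1 - 7*a^4/36 + a^3/24 + 2*a


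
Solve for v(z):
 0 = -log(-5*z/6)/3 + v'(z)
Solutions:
 v(z) = C1 + z*log(-z)/3 + z*(-log(6) - 1 + log(5))/3


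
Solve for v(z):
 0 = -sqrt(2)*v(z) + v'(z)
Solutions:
 v(z) = C1*exp(sqrt(2)*z)


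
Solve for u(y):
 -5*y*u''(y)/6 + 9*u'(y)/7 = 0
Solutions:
 u(y) = C1 + C2*y^(89/35)


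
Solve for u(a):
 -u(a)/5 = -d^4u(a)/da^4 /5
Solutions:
 u(a) = C1*exp(-a) + C2*exp(a) + C3*sin(a) + C4*cos(a)


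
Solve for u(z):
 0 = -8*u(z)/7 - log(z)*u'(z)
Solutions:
 u(z) = C1*exp(-8*li(z)/7)


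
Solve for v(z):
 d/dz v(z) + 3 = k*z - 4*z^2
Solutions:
 v(z) = C1 + k*z^2/2 - 4*z^3/3 - 3*z


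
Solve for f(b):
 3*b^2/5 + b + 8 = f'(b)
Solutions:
 f(b) = C1 + b^3/5 + b^2/2 + 8*b


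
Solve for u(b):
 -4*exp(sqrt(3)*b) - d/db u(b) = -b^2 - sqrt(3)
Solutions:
 u(b) = C1 + b^3/3 + sqrt(3)*b - 4*sqrt(3)*exp(sqrt(3)*b)/3


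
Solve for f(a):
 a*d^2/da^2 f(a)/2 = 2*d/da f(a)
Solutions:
 f(a) = C1 + C2*a^5


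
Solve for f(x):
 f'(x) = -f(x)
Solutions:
 f(x) = C1*exp(-x)


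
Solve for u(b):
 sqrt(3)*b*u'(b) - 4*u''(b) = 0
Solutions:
 u(b) = C1 + C2*erfi(sqrt(2)*3^(1/4)*b/4)


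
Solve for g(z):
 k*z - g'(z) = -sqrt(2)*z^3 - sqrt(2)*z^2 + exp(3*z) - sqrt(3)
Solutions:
 g(z) = C1 + k*z^2/2 + sqrt(2)*z^4/4 + sqrt(2)*z^3/3 + sqrt(3)*z - exp(3*z)/3


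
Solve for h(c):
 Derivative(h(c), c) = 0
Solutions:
 h(c) = C1


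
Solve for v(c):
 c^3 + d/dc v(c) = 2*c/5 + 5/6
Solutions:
 v(c) = C1 - c^4/4 + c^2/5 + 5*c/6


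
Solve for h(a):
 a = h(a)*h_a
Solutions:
 h(a) = -sqrt(C1 + a^2)
 h(a) = sqrt(C1 + a^2)


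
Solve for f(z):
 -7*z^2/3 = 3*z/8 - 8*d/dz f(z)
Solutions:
 f(z) = C1 + 7*z^3/72 + 3*z^2/128


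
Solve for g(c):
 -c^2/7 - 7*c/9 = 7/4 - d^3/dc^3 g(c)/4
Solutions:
 g(c) = C1 + C2*c + C3*c^2 + c^5/105 + 7*c^4/54 + 7*c^3/6


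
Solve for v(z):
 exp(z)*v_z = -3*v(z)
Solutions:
 v(z) = C1*exp(3*exp(-z))


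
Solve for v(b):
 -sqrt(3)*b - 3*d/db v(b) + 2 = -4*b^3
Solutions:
 v(b) = C1 + b^4/3 - sqrt(3)*b^2/6 + 2*b/3


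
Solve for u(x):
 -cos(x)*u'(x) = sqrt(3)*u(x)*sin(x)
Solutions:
 u(x) = C1*cos(x)^(sqrt(3))


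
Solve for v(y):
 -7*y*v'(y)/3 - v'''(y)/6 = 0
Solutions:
 v(y) = C1 + Integral(C2*airyai(-14^(1/3)*y) + C3*airybi(-14^(1/3)*y), y)


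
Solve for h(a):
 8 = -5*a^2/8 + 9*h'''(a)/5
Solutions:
 h(a) = C1 + C2*a + C3*a^2 + 5*a^5/864 + 20*a^3/27


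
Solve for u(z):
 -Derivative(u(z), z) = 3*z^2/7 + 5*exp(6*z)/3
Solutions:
 u(z) = C1 - z^3/7 - 5*exp(6*z)/18


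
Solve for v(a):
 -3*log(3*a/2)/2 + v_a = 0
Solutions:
 v(a) = C1 + 3*a*log(a)/2 - 3*a/2 - 3*a*log(2)/2 + 3*a*log(3)/2


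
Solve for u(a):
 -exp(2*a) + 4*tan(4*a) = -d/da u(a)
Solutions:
 u(a) = C1 + exp(2*a)/2 + log(cos(4*a))


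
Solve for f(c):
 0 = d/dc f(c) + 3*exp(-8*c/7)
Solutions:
 f(c) = C1 + 21*exp(-8*c/7)/8


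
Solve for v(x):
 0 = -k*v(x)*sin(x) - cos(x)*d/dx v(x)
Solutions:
 v(x) = C1*exp(k*log(cos(x)))


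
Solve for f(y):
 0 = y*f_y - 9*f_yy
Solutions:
 f(y) = C1 + C2*erfi(sqrt(2)*y/6)


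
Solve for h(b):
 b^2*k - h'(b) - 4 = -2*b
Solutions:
 h(b) = C1 + b^3*k/3 + b^2 - 4*b


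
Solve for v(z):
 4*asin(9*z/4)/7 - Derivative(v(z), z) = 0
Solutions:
 v(z) = C1 + 4*z*asin(9*z/4)/7 + 4*sqrt(16 - 81*z^2)/63


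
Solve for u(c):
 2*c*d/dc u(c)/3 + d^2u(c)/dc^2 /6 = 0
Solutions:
 u(c) = C1 + C2*erf(sqrt(2)*c)


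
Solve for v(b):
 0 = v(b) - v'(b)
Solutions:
 v(b) = C1*exp(b)


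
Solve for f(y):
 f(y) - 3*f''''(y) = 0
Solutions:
 f(y) = C1*exp(-3^(3/4)*y/3) + C2*exp(3^(3/4)*y/3) + C3*sin(3^(3/4)*y/3) + C4*cos(3^(3/4)*y/3)


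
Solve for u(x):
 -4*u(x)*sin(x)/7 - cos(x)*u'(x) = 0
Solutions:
 u(x) = C1*cos(x)^(4/7)


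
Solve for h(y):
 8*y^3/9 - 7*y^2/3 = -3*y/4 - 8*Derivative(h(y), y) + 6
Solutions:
 h(y) = C1 - y^4/36 + 7*y^3/72 - 3*y^2/64 + 3*y/4


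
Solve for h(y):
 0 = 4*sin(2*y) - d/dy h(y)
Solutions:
 h(y) = C1 - 2*cos(2*y)


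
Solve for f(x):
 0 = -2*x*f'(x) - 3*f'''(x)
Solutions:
 f(x) = C1 + Integral(C2*airyai(-2^(1/3)*3^(2/3)*x/3) + C3*airybi(-2^(1/3)*3^(2/3)*x/3), x)


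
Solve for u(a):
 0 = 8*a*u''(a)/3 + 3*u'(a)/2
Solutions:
 u(a) = C1 + C2*a^(7/16)


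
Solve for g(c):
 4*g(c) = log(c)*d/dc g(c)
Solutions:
 g(c) = C1*exp(4*li(c))


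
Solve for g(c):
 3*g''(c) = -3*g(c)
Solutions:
 g(c) = C1*sin(c) + C2*cos(c)


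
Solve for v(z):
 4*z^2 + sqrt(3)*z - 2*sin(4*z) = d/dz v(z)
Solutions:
 v(z) = C1 + 4*z^3/3 + sqrt(3)*z^2/2 + cos(4*z)/2


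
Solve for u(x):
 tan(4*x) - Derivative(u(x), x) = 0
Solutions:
 u(x) = C1 - log(cos(4*x))/4


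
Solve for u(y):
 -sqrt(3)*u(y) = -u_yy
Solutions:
 u(y) = C1*exp(-3^(1/4)*y) + C2*exp(3^(1/4)*y)


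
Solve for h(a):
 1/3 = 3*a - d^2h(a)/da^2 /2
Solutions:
 h(a) = C1 + C2*a + a^3 - a^2/3


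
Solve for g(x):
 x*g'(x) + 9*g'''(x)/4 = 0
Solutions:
 g(x) = C1 + Integral(C2*airyai(-2^(2/3)*3^(1/3)*x/3) + C3*airybi(-2^(2/3)*3^(1/3)*x/3), x)


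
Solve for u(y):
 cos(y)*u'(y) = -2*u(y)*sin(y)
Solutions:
 u(y) = C1*cos(y)^2


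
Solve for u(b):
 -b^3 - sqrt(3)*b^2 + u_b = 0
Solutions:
 u(b) = C1 + b^4/4 + sqrt(3)*b^3/3


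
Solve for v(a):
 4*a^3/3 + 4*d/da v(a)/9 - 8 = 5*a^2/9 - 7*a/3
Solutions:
 v(a) = C1 - 3*a^4/4 + 5*a^3/12 - 21*a^2/8 + 18*a


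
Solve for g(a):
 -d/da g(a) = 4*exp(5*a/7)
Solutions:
 g(a) = C1 - 28*exp(5*a/7)/5


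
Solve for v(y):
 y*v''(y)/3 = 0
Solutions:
 v(y) = C1 + C2*y


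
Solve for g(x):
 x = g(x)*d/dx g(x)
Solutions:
 g(x) = -sqrt(C1 + x^2)
 g(x) = sqrt(C1 + x^2)


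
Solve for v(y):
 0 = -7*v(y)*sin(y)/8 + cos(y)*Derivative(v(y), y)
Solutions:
 v(y) = C1/cos(y)^(7/8)


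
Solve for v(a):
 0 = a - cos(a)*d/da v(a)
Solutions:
 v(a) = C1 + Integral(a/cos(a), a)


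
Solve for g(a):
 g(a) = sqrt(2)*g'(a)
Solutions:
 g(a) = C1*exp(sqrt(2)*a/2)


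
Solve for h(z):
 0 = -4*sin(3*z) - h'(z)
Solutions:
 h(z) = C1 + 4*cos(3*z)/3


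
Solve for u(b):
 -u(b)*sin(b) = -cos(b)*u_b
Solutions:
 u(b) = C1/cos(b)


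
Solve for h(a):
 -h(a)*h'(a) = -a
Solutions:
 h(a) = -sqrt(C1 + a^2)
 h(a) = sqrt(C1 + a^2)


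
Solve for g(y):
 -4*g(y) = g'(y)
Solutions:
 g(y) = C1*exp(-4*y)


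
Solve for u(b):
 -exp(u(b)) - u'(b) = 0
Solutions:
 u(b) = log(1/(C1 + b))


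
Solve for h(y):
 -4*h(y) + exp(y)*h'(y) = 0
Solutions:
 h(y) = C1*exp(-4*exp(-y))


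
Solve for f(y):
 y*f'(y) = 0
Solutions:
 f(y) = C1


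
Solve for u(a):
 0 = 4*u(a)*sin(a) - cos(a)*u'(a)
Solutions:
 u(a) = C1/cos(a)^4


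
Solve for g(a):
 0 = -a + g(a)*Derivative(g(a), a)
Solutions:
 g(a) = -sqrt(C1 + a^2)
 g(a) = sqrt(C1 + a^2)


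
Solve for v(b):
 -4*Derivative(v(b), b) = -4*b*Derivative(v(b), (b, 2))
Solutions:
 v(b) = C1 + C2*b^2


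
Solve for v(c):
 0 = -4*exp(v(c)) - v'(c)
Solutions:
 v(c) = log(1/(C1 + 4*c))


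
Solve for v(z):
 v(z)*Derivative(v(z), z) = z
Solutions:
 v(z) = -sqrt(C1 + z^2)
 v(z) = sqrt(C1 + z^2)


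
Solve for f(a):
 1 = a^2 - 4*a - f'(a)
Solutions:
 f(a) = C1 + a^3/3 - 2*a^2 - a


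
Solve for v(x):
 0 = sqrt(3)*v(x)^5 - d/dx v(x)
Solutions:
 v(x) = -(-1/(C1 + 4*sqrt(3)*x))^(1/4)
 v(x) = (-1/(C1 + 4*sqrt(3)*x))^(1/4)
 v(x) = -I*(-1/(C1 + 4*sqrt(3)*x))^(1/4)
 v(x) = I*(-1/(C1 + 4*sqrt(3)*x))^(1/4)


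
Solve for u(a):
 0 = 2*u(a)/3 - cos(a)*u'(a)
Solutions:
 u(a) = C1*(sin(a) + 1)^(1/3)/(sin(a) - 1)^(1/3)


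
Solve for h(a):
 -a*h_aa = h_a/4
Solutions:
 h(a) = C1 + C2*a^(3/4)


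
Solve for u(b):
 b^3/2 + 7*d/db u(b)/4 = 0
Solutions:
 u(b) = C1 - b^4/14


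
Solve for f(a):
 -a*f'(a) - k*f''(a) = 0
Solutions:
 f(a) = C1 + C2*sqrt(k)*erf(sqrt(2)*a*sqrt(1/k)/2)


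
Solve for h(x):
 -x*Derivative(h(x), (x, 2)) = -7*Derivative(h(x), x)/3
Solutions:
 h(x) = C1 + C2*x^(10/3)


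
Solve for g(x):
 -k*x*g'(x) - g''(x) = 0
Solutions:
 g(x) = Piecewise((-sqrt(2)*sqrt(pi)*C1*erf(sqrt(2)*sqrt(k)*x/2)/(2*sqrt(k)) - C2, (k > 0) | (k < 0)), (-C1*x - C2, True))


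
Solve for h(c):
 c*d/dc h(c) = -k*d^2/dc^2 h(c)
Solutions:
 h(c) = C1 + C2*sqrt(k)*erf(sqrt(2)*c*sqrt(1/k)/2)


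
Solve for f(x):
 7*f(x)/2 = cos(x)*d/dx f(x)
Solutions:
 f(x) = C1*(sin(x) + 1)^(7/4)/(sin(x) - 1)^(7/4)


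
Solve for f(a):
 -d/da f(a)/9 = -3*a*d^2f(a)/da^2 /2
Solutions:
 f(a) = C1 + C2*a^(29/27)


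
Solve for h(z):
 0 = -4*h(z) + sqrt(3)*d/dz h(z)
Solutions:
 h(z) = C1*exp(4*sqrt(3)*z/3)


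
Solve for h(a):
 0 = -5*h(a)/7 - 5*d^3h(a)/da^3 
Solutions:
 h(a) = C3*exp(-7^(2/3)*a/7) + (C1*sin(sqrt(3)*7^(2/3)*a/14) + C2*cos(sqrt(3)*7^(2/3)*a/14))*exp(7^(2/3)*a/14)


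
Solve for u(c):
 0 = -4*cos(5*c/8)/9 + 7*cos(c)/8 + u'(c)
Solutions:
 u(c) = C1 + 32*sin(5*c/8)/45 - 7*sin(c)/8


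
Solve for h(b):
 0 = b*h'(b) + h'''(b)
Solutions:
 h(b) = C1 + Integral(C2*airyai(-b) + C3*airybi(-b), b)


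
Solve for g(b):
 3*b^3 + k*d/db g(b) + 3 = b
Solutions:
 g(b) = C1 - 3*b^4/(4*k) + b^2/(2*k) - 3*b/k


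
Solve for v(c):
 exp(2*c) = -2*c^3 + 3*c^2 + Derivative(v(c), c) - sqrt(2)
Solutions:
 v(c) = C1 + c^4/2 - c^3 + sqrt(2)*c + exp(2*c)/2


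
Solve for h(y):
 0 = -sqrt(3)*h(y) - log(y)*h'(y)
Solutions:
 h(y) = C1*exp(-sqrt(3)*li(y))


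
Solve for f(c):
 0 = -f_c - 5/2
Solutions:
 f(c) = C1 - 5*c/2


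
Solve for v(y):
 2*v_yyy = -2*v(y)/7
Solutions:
 v(y) = C3*exp(-7^(2/3)*y/7) + (C1*sin(sqrt(3)*7^(2/3)*y/14) + C2*cos(sqrt(3)*7^(2/3)*y/14))*exp(7^(2/3)*y/14)


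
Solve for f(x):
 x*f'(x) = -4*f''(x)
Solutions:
 f(x) = C1 + C2*erf(sqrt(2)*x/4)


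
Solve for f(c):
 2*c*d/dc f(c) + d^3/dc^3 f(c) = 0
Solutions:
 f(c) = C1 + Integral(C2*airyai(-2^(1/3)*c) + C3*airybi(-2^(1/3)*c), c)


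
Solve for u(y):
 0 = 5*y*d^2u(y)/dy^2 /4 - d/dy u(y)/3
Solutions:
 u(y) = C1 + C2*y^(19/15)


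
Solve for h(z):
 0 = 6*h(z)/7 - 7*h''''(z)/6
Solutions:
 h(z) = C1*exp(-sqrt(42)*z/7) + C2*exp(sqrt(42)*z/7) + C3*sin(sqrt(42)*z/7) + C4*cos(sqrt(42)*z/7)


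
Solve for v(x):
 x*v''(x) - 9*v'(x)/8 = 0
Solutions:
 v(x) = C1 + C2*x^(17/8)


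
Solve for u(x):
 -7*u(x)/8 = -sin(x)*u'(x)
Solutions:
 u(x) = C1*(cos(x) - 1)^(7/16)/(cos(x) + 1)^(7/16)


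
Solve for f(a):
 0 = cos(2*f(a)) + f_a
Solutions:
 f(a) = -asin((C1 + exp(4*a))/(C1 - exp(4*a)))/2 + pi/2
 f(a) = asin((C1 + exp(4*a))/(C1 - exp(4*a)))/2


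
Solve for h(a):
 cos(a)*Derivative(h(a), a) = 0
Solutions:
 h(a) = C1


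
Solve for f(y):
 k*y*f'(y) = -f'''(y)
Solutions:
 f(y) = C1 + Integral(C2*airyai(y*(-k)^(1/3)) + C3*airybi(y*(-k)^(1/3)), y)


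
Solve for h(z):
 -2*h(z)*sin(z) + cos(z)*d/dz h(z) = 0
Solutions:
 h(z) = C1/cos(z)^2


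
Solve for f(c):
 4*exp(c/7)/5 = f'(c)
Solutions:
 f(c) = C1 + 28*exp(c/7)/5


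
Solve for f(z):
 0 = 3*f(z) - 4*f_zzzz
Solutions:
 f(z) = C1*exp(-sqrt(2)*3^(1/4)*z/2) + C2*exp(sqrt(2)*3^(1/4)*z/2) + C3*sin(sqrt(2)*3^(1/4)*z/2) + C4*cos(sqrt(2)*3^(1/4)*z/2)


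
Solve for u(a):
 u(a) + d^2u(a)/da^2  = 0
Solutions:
 u(a) = C1*sin(a) + C2*cos(a)


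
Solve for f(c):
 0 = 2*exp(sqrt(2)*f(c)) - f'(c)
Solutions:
 f(c) = sqrt(2)*(2*log(-1/(C1 + 2*c)) - log(2))/4


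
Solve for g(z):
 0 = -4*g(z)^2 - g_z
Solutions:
 g(z) = 1/(C1 + 4*z)


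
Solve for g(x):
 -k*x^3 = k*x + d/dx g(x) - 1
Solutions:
 g(x) = C1 - k*x^4/4 - k*x^2/2 + x


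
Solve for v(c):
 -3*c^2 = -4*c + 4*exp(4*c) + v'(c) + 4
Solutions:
 v(c) = C1 - c^3 + 2*c^2 - 4*c - exp(4*c)


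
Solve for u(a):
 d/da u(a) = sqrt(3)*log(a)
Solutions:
 u(a) = C1 + sqrt(3)*a*log(a) - sqrt(3)*a


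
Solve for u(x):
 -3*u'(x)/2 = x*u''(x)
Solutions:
 u(x) = C1 + C2/sqrt(x)


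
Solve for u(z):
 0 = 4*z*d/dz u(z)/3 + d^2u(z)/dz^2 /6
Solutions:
 u(z) = C1 + C2*erf(2*z)


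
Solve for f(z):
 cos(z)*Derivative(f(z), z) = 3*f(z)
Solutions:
 f(z) = C1*(sin(z) + 1)^(3/2)/(sin(z) - 1)^(3/2)


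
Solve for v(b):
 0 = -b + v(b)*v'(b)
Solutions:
 v(b) = -sqrt(C1 + b^2)
 v(b) = sqrt(C1 + b^2)


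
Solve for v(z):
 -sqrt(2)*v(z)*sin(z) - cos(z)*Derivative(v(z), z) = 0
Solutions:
 v(z) = C1*cos(z)^(sqrt(2))


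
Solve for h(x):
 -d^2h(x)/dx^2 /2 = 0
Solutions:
 h(x) = C1 + C2*x


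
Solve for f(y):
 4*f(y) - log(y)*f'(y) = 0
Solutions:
 f(y) = C1*exp(4*li(y))


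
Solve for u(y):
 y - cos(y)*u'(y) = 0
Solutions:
 u(y) = C1 + Integral(y/cos(y), y)


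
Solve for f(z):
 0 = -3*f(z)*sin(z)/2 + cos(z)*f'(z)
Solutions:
 f(z) = C1/cos(z)^(3/2)


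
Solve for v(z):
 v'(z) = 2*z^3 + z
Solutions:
 v(z) = C1 + z^4/2 + z^2/2


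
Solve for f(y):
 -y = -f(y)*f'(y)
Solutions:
 f(y) = -sqrt(C1 + y^2)
 f(y) = sqrt(C1 + y^2)


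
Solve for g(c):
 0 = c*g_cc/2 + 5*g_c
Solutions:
 g(c) = C1 + C2/c^9


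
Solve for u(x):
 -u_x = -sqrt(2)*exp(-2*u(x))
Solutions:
 u(x) = log(-sqrt(C1 + 2*sqrt(2)*x))
 u(x) = log(C1 + 2*sqrt(2)*x)/2


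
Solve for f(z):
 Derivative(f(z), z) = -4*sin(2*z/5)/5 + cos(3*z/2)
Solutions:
 f(z) = C1 + 2*sin(3*z/2)/3 + 2*cos(2*z/5)


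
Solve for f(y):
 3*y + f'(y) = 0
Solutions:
 f(y) = C1 - 3*y^2/2


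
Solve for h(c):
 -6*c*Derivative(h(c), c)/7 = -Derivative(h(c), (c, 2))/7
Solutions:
 h(c) = C1 + C2*erfi(sqrt(3)*c)


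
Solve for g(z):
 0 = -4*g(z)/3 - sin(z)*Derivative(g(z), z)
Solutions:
 g(z) = C1*(cos(z) + 1)^(2/3)/(cos(z) - 1)^(2/3)


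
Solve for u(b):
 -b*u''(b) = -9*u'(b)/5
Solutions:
 u(b) = C1 + C2*b^(14/5)


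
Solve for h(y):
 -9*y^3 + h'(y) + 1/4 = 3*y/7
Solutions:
 h(y) = C1 + 9*y^4/4 + 3*y^2/14 - y/4


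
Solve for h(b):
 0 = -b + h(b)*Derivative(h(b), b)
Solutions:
 h(b) = -sqrt(C1 + b^2)
 h(b) = sqrt(C1 + b^2)


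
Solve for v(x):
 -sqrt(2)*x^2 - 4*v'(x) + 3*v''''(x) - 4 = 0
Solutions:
 v(x) = C1 + C4*exp(6^(2/3)*x/3) - sqrt(2)*x^3/12 - x + (C2*sin(2^(2/3)*3^(1/6)*x/2) + C3*cos(2^(2/3)*3^(1/6)*x/2))*exp(-6^(2/3)*x/6)


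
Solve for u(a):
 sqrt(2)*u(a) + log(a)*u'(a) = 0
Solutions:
 u(a) = C1*exp(-sqrt(2)*li(a))


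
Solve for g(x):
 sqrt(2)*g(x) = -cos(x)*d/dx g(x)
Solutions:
 g(x) = C1*(sin(x) - 1)^(sqrt(2)/2)/(sin(x) + 1)^(sqrt(2)/2)


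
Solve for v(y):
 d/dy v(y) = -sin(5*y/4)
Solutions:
 v(y) = C1 + 4*cos(5*y/4)/5


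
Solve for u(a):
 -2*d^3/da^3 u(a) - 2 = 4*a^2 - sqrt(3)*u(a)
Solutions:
 u(a) = C3*exp(2^(2/3)*3^(1/6)*a/2) + 4*sqrt(3)*a^2/3 + (C1*sin(6^(2/3)*a/4) + C2*cos(6^(2/3)*a/4))*exp(-2^(2/3)*3^(1/6)*a/4) + 2*sqrt(3)/3


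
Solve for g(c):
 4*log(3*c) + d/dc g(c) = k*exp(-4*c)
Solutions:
 g(c) = C1 - 4*c*log(c) + 4*c*(1 - log(3)) - k*exp(-4*c)/4


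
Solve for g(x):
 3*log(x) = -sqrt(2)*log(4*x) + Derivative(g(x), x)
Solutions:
 g(x) = C1 + sqrt(2)*x*log(x) + 3*x*log(x) - 3*x - sqrt(2)*x + 2*sqrt(2)*x*log(2)


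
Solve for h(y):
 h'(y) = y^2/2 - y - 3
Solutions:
 h(y) = C1 + y^3/6 - y^2/2 - 3*y


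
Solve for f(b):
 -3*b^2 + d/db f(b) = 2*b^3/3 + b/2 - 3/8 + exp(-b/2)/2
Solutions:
 f(b) = C1 + b^4/6 + b^3 + b^2/4 - 3*b/8 - 1/sqrt(exp(b))


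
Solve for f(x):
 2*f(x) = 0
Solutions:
 f(x) = 0


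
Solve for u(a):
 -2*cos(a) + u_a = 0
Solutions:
 u(a) = C1 + 2*sin(a)


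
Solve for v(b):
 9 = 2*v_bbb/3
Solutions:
 v(b) = C1 + C2*b + C3*b^2 + 9*b^3/4


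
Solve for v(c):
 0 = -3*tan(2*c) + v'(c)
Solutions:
 v(c) = C1 - 3*log(cos(2*c))/2


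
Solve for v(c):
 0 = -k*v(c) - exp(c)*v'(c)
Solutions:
 v(c) = C1*exp(k*exp(-c))


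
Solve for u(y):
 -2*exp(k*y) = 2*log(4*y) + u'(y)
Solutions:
 u(y) = C1 - 2*y*log(y) + 2*y*(1 - 2*log(2)) + Piecewise((-2*exp(k*y)/k, Ne(k, 0)), (-2*y, True))


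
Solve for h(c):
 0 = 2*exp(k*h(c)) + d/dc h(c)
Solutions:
 h(c) = Piecewise((log(1/(C1*k + 2*c*k))/k, Ne(k, 0)), (nan, True))
 h(c) = Piecewise((C1 - 2*c, Eq(k, 0)), (nan, True))


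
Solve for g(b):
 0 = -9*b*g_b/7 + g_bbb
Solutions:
 g(b) = C1 + Integral(C2*airyai(21^(2/3)*b/7) + C3*airybi(21^(2/3)*b/7), b)


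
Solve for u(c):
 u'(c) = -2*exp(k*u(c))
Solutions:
 u(c) = Piecewise((log(1/(C1*k + 2*c*k))/k, Ne(k, 0)), (nan, True))
 u(c) = Piecewise((C1 - 2*c, Eq(k, 0)), (nan, True))


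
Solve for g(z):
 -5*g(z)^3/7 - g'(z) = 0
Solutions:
 g(z) = -sqrt(14)*sqrt(-1/(C1 - 5*z))/2
 g(z) = sqrt(14)*sqrt(-1/(C1 - 5*z))/2


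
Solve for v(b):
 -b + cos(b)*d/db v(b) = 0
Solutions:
 v(b) = C1 + Integral(b/cos(b), b)


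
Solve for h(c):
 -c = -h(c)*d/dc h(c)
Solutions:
 h(c) = -sqrt(C1 + c^2)
 h(c) = sqrt(C1 + c^2)


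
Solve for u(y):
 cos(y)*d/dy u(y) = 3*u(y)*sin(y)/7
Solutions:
 u(y) = C1/cos(y)^(3/7)


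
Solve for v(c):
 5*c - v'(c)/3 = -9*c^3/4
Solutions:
 v(c) = C1 + 27*c^4/16 + 15*c^2/2


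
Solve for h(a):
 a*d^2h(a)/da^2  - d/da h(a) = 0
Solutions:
 h(a) = C1 + C2*a^2


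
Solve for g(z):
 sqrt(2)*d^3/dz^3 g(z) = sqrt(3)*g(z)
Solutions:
 g(z) = C3*exp(2^(5/6)*3^(1/6)*z/2) + (C1*sin(2^(5/6)*3^(2/3)*z/4) + C2*cos(2^(5/6)*3^(2/3)*z/4))*exp(-2^(5/6)*3^(1/6)*z/4)


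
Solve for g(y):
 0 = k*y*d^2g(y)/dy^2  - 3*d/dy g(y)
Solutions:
 g(y) = C1 + y^(((re(k) + 3)*re(k) + im(k)^2)/(re(k)^2 + im(k)^2))*(C2*sin(3*log(y)*Abs(im(k))/(re(k)^2 + im(k)^2)) + C3*cos(3*log(y)*im(k)/(re(k)^2 + im(k)^2)))


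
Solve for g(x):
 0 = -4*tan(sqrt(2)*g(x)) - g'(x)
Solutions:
 g(x) = sqrt(2)*(pi - asin(C1*exp(-4*sqrt(2)*x)))/2
 g(x) = sqrt(2)*asin(C1*exp(-4*sqrt(2)*x))/2


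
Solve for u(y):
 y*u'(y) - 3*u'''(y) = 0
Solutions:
 u(y) = C1 + Integral(C2*airyai(3^(2/3)*y/3) + C3*airybi(3^(2/3)*y/3), y)


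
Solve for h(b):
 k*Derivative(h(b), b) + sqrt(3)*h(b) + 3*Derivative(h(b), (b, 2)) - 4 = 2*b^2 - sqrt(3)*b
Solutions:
 h(b) = C1*exp(b*(-k + sqrt(k^2 - 12*sqrt(3)))/6) + C2*exp(-b*(k + sqrt(k^2 - 12*sqrt(3)))/6) + 2*sqrt(3)*b^2/3 - 4*b*k/3 - b + 4*sqrt(3)*k^2/9 + sqrt(3)*k/3 - 4 + 4*sqrt(3)/3


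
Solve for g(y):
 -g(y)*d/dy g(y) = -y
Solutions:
 g(y) = -sqrt(C1 + y^2)
 g(y) = sqrt(C1 + y^2)


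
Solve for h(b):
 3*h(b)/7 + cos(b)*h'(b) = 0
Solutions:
 h(b) = C1*(sin(b) - 1)^(3/14)/(sin(b) + 1)^(3/14)


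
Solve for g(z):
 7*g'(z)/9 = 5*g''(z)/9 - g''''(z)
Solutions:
 g(z) = C1 + C2*exp(z*(10*18^(1/3)/(sqrt(34221) + 189)^(1/3) + 12^(1/3)*(sqrt(34221) + 189)^(1/3))/36)*sin(2^(1/3)*3^(1/6)*z*(-2^(1/3)*3^(2/3)*(sqrt(34221) + 189)^(1/3) + 30/(sqrt(34221) + 189)^(1/3))/36) + C3*exp(z*(10*18^(1/3)/(sqrt(34221) + 189)^(1/3) + 12^(1/3)*(sqrt(34221) + 189)^(1/3))/36)*cos(2^(1/3)*3^(1/6)*z*(-2^(1/3)*3^(2/3)*(sqrt(34221) + 189)^(1/3) + 30/(sqrt(34221) + 189)^(1/3))/36) + C4*exp(-z*(10*18^(1/3)/(sqrt(34221) + 189)^(1/3) + 12^(1/3)*(sqrt(34221) + 189)^(1/3))/18)


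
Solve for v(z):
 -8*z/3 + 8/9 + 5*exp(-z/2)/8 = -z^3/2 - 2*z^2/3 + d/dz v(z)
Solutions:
 v(z) = C1 + z^4/8 + 2*z^3/9 - 4*z^2/3 + 8*z/9 - 5*exp(-z/2)/4


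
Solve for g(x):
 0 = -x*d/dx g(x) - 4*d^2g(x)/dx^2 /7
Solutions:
 g(x) = C1 + C2*erf(sqrt(14)*x/4)


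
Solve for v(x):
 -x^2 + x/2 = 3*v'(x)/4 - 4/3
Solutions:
 v(x) = C1 - 4*x^3/9 + x^2/3 + 16*x/9


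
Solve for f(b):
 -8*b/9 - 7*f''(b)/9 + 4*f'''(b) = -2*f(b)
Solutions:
 f(b) = C1*exp(b*(49/(324*sqrt(942726) + 314585)^(1/3) + 14 + (324*sqrt(942726) + 314585)^(1/3))/216)*sin(sqrt(3)*b*(-(324*sqrt(942726) + 314585)^(1/3) + 49/(324*sqrt(942726) + 314585)^(1/3))/216) + C2*exp(b*(49/(324*sqrt(942726) + 314585)^(1/3) + 14 + (324*sqrt(942726) + 314585)^(1/3))/216)*cos(sqrt(3)*b*(-(324*sqrt(942726) + 314585)^(1/3) + 49/(324*sqrt(942726) + 314585)^(1/3))/216) + C3*exp(b*(-(324*sqrt(942726) + 314585)^(1/3) - 49/(324*sqrt(942726) + 314585)^(1/3) + 7)/108) + 4*b/9


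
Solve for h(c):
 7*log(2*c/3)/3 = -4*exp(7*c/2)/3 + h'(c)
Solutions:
 h(c) = C1 + 7*c*log(c)/3 + 7*c*(-log(3) - 1 + log(2))/3 + 8*exp(7*c/2)/21


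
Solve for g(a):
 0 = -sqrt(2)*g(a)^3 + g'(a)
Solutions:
 g(a) = -sqrt(2)*sqrt(-1/(C1 + sqrt(2)*a))/2
 g(a) = sqrt(2)*sqrt(-1/(C1 + sqrt(2)*a))/2


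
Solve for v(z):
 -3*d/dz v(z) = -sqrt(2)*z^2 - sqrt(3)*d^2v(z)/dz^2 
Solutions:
 v(z) = C1 + C2*exp(sqrt(3)*z) + sqrt(2)*z^3/9 + sqrt(6)*z^2/9 + 2*sqrt(2)*z/9


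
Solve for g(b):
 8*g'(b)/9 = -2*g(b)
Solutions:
 g(b) = C1*exp(-9*b/4)


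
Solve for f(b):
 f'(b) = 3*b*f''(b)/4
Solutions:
 f(b) = C1 + C2*b^(7/3)


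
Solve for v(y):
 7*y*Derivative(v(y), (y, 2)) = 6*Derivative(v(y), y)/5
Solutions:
 v(y) = C1 + C2*y^(41/35)


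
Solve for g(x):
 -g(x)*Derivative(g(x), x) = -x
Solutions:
 g(x) = -sqrt(C1 + x^2)
 g(x) = sqrt(C1 + x^2)


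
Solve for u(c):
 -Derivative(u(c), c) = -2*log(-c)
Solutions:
 u(c) = C1 + 2*c*log(-c) - 2*c


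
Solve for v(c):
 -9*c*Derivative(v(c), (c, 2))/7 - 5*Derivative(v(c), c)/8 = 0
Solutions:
 v(c) = C1 + C2*c^(37/72)


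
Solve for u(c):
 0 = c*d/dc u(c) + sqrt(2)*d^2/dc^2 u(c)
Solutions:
 u(c) = C1 + C2*erf(2^(1/4)*c/2)


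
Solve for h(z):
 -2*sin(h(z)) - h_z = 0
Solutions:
 h(z) = -acos((-C1 - exp(4*z))/(C1 - exp(4*z))) + 2*pi
 h(z) = acos((-C1 - exp(4*z))/(C1 - exp(4*z)))


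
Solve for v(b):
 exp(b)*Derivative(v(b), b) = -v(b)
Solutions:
 v(b) = C1*exp(exp(-b))


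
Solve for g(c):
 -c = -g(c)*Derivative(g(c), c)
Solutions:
 g(c) = -sqrt(C1 + c^2)
 g(c) = sqrt(C1 + c^2)


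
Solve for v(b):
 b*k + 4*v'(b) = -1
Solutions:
 v(b) = C1 - b^2*k/8 - b/4


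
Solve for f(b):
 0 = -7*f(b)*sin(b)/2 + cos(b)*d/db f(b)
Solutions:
 f(b) = C1/cos(b)^(7/2)


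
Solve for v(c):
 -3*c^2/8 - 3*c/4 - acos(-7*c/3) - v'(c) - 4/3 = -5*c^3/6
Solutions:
 v(c) = C1 + 5*c^4/24 - c^3/8 - 3*c^2/8 - c*acos(-7*c/3) - 4*c/3 - sqrt(9 - 49*c^2)/7


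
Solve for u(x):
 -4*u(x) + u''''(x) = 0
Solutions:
 u(x) = C1*exp(-sqrt(2)*x) + C2*exp(sqrt(2)*x) + C3*sin(sqrt(2)*x) + C4*cos(sqrt(2)*x)


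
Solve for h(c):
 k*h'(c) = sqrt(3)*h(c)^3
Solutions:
 h(c) = -sqrt(2)*sqrt(-k/(C1*k + sqrt(3)*c))/2
 h(c) = sqrt(2)*sqrt(-k/(C1*k + sqrt(3)*c))/2


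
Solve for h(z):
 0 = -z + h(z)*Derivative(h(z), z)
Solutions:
 h(z) = -sqrt(C1 + z^2)
 h(z) = sqrt(C1 + z^2)


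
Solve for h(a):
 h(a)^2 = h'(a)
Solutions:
 h(a) = -1/(C1 + a)


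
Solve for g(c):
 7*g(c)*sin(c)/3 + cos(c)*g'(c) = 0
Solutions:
 g(c) = C1*cos(c)^(7/3)


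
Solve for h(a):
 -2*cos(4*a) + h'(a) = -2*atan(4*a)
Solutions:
 h(a) = C1 - 2*a*atan(4*a) + log(16*a^2 + 1)/4 + sin(4*a)/2


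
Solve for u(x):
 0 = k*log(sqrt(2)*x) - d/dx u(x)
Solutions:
 u(x) = C1 + k*x*log(x) - k*x + k*x*log(2)/2


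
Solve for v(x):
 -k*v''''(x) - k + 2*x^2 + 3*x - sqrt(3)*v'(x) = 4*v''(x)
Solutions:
 v(x) = C1 + C2*exp(2^(1/3)*x*(2^(1/3)*sqrt(3)*(sqrt((81 + 256/k)/k^2) + 9/k)^(1/3)/12 - 2^(1/3)*I*(sqrt((81 + 256/k)/k^2) + 9/k)^(1/3)/4 + 8/(k*(-sqrt(3) + 3*I)*(sqrt((81 + 256/k)/k^2) + 9/k)^(1/3)))) + C3*exp(2^(1/3)*x*(2^(1/3)*sqrt(3)*(sqrt((81 + 256/k)/k^2) + 9/k)^(1/3)/12 + 2^(1/3)*I*(sqrt((81 + 256/k)/k^2) + 9/k)^(1/3)/4 - 8/(k*(sqrt(3) + 3*I)*(sqrt((81 + 256/k)/k^2) + 9/k)^(1/3)))) + C4*exp(2^(1/3)*sqrt(3)*x*(-2^(1/3)*(sqrt((81 + 256/k)/k^2) + 9/k)^(1/3) + 8/(k*(sqrt((81 + 256/k)/k^2) + 9/k)^(1/3)))/6) - sqrt(3)*k*x/3 + 2*sqrt(3)*x^3/9 - 8*x^2/3 + sqrt(3)*x^2/2 - 4*x + 64*sqrt(3)*x/9


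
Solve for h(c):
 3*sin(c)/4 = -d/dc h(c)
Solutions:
 h(c) = C1 + 3*cos(c)/4


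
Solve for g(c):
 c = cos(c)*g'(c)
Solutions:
 g(c) = C1 + Integral(c/cos(c), c)


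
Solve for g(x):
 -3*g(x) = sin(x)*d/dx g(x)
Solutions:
 g(x) = C1*(cos(x) + 1)^(3/2)/(cos(x) - 1)^(3/2)


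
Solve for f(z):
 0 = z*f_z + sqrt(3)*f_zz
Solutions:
 f(z) = C1 + C2*erf(sqrt(2)*3^(3/4)*z/6)


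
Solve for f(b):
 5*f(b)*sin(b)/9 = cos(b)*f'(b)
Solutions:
 f(b) = C1/cos(b)^(5/9)


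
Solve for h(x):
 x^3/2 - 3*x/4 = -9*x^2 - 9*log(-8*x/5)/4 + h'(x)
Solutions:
 h(x) = C1 + x^4/8 + 3*x^3 - 3*x^2/8 + 9*x*log(-x)/4 + x*(-3*log(5) - 9/4 + 3*log(10)/4 + 6*log(2))


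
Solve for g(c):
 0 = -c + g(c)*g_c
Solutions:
 g(c) = -sqrt(C1 + c^2)
 g(c) = sqrt(C1 + c^2)


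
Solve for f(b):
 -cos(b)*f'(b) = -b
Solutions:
 f(b) = C1 + Integral(b/cos(b), b)


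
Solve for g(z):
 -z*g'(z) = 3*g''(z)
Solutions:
 g(z) = C1 + C2*erf(sqrt(6)*z/6)


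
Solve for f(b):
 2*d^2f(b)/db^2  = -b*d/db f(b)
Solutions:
 f(b) = C1 + C2*erf(b/2)


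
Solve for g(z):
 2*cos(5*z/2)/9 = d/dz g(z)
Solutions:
 g(z) = C1 + 4*sin(5*z/2)/45


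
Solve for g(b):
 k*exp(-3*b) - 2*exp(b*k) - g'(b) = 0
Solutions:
 g(b) = C1 - k*exp(-3*b)/3 - 2*exp(b*k)/k


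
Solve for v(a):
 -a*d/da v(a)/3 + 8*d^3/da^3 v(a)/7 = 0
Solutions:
 v(a) = C1 + Integral(C2*airyai(3^(2/3)*7^(1/3)*a/6) + C3*airybi(3^(2/3)*7^(1/3)*a/6), a)


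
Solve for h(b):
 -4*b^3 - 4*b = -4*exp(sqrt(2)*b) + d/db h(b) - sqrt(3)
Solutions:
 h(b) = C1 - b^4 - 2*b^2 + sqrt(3)*b + 2*sqrt(2)*exp(sqrt(2)*b)


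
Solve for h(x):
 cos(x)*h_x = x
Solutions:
 h(x) = C1 + Integral(x/cos(x), x)


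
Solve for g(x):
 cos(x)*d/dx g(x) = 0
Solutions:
 g(x) = C1


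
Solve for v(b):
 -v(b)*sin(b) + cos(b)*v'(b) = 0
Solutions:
 v(b) = C1/cos(b)


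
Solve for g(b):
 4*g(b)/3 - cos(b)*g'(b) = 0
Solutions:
 g(b) = C1*(sin(b) + 1)^(2/3)/(sin(b) - 1)^(2/3)


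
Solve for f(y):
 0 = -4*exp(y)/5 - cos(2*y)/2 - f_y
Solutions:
 f(y) = C1 - 4*exp(y)/5 - sin(2*y)/4


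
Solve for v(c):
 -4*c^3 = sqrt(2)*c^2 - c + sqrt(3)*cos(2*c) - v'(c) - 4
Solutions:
 v(c) = C1 + c^4 + sqrt(2)*c^3/3 - c^2/2 - 4*c + sqrt(3)*sin(2*c)/2


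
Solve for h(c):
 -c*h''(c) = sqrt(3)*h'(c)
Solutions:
 h(c) = C1 + C2*c^(1 - sqrt(3))


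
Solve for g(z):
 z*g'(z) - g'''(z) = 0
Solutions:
 g(z) = C1 + Integral(C2*airyai(z) + C3*airybi(z), z)


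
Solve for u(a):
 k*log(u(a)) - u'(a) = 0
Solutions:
 li(u(a)) = C1 + a*k


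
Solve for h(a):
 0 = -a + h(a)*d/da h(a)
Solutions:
 h(a) = -sqrt(C1 + a^2)
 h(a) = sqrt(C1 + a^2)


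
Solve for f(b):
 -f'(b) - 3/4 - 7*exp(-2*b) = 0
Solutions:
 f(b) = C1 - 3*b/4 + 7*exp(-2*b)/2


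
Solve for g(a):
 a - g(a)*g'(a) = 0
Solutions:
 g(a) = -sqrt(C1 + a^2)
 g(a) = sqrt(C1 + a^2)


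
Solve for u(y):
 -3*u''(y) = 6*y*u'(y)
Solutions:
 u(y) = C1 + C2*erf(y)


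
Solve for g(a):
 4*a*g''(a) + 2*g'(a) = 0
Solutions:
 g(a) = C1 + C2*sqrt(a)


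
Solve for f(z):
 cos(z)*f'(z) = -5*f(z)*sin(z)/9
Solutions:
 f(z) = C1*cos(z)^(5/9)


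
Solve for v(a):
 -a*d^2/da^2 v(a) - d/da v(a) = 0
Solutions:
 v(a) = C1 + C2*log(a)


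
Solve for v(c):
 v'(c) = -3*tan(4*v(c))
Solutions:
 v(c) = -asin(C1*exp(-12*c))/4 + pi/4
 v(c) = asin(C1*exp(-12*c))/4


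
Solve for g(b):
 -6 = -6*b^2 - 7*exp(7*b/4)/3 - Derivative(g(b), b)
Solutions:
 g(b) = C1 - 2*b^3 + 6*b - 4*exp(7*b/4)/3


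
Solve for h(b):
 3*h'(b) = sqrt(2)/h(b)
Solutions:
 h(b) = -sqrt(C1 + 6*sqrt(2)*b)/3
 h(b) = sqrt(C1 + 6*sqrt(2)*b)/3


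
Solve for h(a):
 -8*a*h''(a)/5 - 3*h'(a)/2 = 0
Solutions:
 h(a) = C1 + C2*a^(1/16)


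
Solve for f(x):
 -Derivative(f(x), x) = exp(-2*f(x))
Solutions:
 f(x) = log(-sqrt(C1 - 2*x))
 f(x) = log(C1 - 2*x)/2


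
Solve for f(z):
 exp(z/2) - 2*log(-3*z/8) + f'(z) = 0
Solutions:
 f(z) = C1 + 2*z*log(-z) + 2*z*(-3*log(2) - 1 + log(3)) - 2*exp(z/2)


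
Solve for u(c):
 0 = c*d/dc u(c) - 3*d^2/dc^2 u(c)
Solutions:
 u(c) = C1 + C2*erfi(sqrt(6)*c/6)


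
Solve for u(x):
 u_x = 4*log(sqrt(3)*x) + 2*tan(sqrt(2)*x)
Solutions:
 u(x) = C1 + 4*x*log(x) - 4*x + 2*x*log(3) - sqrt(2)*log(cos(sqrt(2)*x))


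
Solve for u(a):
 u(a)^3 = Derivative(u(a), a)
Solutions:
 u(a) = -sqrt(2)*sqrt(-1/(C1 + a))/2
 u(a) = sqrt(2)*sqrt(-1/(C1 + a))/2


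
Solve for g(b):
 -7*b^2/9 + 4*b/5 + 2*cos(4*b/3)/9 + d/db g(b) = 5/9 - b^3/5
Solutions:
 g(b) = C1 - b^4/20 + 7*b^3/27 - 2*b^2/5 + 5*b/9 - sin(4*b/3)/6


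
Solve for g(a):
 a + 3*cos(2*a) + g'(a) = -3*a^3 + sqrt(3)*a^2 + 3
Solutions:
 g(a) = C1 - 3*a^4/4 + sqrt(3)*a^3/3 - a^2/2 + 3*a - 3*sin(a)*cos(a)


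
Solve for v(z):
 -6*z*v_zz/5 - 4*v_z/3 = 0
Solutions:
 v(z) = C1 + C2/z^(1/9)


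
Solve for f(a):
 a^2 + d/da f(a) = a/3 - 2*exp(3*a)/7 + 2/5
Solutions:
 f(a) = C1 - a^3/3 + a^2/6 + 2*a/5 - 2*exp(3*a)/21


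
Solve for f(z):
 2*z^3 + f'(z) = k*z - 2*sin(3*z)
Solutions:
 f(z) = C1 + k*z^2/2 - z^4/2 + 2*cos(3*z)/3


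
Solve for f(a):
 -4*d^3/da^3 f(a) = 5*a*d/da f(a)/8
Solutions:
 f(a) = C1 + Integral(C2*airyai(-10^(1/3)*a/4) + C3*airybi(-10^(1/3)*a/4), a)


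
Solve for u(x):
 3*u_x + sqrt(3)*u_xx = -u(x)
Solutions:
 u(x) = C1*exp(sqrt(3)*x*(-3 + sqrt(9 - 4*sqrt(3)))/6) + C2*exp(-sqrt(3)*x*(sqrt(9 - 4*sqrt(3)) + 3)/6)


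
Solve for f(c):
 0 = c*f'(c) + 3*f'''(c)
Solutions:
 f(c) = C1 + Integral(C2*airyai(-3^(2/3)*c/3) + C3*airybi(-3^(2/3)*c/3), c)


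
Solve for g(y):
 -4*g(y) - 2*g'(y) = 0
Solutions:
 g(y) = C1*exp(-2*y)


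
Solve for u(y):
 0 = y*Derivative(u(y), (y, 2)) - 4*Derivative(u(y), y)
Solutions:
 u(y) = C1 + C2*y^5


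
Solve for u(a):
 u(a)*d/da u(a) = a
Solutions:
 u(a) = -sqrt(C1 + a^2)
 u(a) = sqrt(C1 + a^2)


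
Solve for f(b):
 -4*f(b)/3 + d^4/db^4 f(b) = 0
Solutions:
 f(b) = C1*exp(-sqrt(2)*3^(3/4)*b/3) + C2*exp(sqrt(2)*3^(3/4)*b/3) + C3*sin(sqrt(2)*3^(3/4)*b/3) + C4*cos(sqrt(2)*3^(3/4)*b/3)


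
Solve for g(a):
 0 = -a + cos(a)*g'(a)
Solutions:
 g(a) = C1 + Integral(a/cos(a), a)


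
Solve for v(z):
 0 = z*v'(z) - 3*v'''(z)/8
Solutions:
 v(z) = C1 + Integral(C2*airyai(2*3^(2/3)*z/3) + C3*airybi(2*3^(2/3)*z/3), z)


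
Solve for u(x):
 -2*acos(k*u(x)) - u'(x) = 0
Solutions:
 Integral(1/acos(_y*k), (_y, u(x))) = C1 - 2*x


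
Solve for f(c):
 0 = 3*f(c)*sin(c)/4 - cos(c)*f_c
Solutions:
 f(c) = C1/cos(c)^(3/4)


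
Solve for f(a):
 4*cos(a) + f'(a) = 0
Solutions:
 f(a) = C1 - 4*sin(a)


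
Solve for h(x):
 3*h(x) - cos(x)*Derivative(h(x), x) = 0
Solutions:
 h(x) = C1*(sin(x) + 1)^(3/2)/(sin(x) - 1)^(3/2)


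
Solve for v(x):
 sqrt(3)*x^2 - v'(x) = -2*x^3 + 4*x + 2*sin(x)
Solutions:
 v(x) = C1 + x^4/2 + sqrt(3)*x^3/3 - 2*x^2 + 2*cos(x)


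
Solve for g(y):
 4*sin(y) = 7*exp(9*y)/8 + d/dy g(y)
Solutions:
 g(y) = C1 - 7*exp(9*y)/72 - 4*cos(y)


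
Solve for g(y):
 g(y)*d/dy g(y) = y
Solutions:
 g(y) = -sqrt(C1 + y^2)
 g(y) = sqrt(C1 + y^2)


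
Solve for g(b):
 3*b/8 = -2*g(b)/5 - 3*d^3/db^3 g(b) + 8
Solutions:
 g(b) = C3*exp(-15^(2/3)*2^(1/3)*b/15) - 15*b/16 + (C1*sin(2^(1/3)*3^(1/6)*5^(2/3)*b/10) + C2*cos(2^(1/3)*3^(1/6)*5^(2/3)*b/10))*exp(15^(2/3)*2^(1/3)*b/30) + 20


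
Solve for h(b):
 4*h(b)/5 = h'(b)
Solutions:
 h(b) = C1*exp(4*b/5)


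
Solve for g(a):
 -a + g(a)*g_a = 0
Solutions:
 g(a) = -sqrt(C1 + a^2)
 g(a) = sqrt(C1 + a^2)


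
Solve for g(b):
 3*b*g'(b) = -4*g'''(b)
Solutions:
 g(b) = C1 + Integral(C2*airyai(-6^(1/3)*b/2) + C3*airybi(-6^(1/3)*b/2), b)


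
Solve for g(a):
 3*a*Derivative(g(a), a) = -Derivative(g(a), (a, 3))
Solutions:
 g(a) = C1 + Integral(C2*airyai(-3^(1/3)*a) + C3*airybi(-3^(1/3)*a), a)


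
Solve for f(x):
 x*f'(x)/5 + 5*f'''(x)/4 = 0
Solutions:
 f(x) = C1 + Integral(C2*airyai(-2^(2/3)*5^(1/3)*x/5) + C3*airybi(-2^(2/3)*5^(1/3)*x/5), x)


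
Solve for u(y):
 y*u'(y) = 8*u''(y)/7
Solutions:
 u(y) = C1 + C2*erfi(sqrt(7)*y/4)


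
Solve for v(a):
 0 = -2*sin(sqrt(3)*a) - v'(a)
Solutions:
 v(a) = C1 + 2*sqrt(3)*cos(sqrt(3)*a)/3


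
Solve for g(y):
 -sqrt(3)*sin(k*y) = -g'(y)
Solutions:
 g(y) = C1 - sqrt(3)*cos(k*y)/k


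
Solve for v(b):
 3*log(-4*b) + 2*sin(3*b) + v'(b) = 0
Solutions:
 v(b) = C1 - 3*b*log(-b) - 6*b*log(2) + 3*b + 2*cos(3*b)/3


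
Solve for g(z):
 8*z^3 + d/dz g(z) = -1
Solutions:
 g(z) = C1 - 2*z^4 - z


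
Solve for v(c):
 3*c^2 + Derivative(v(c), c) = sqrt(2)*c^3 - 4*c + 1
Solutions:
 v(c) = C1 + sqrt(2)*c^4/4 - c^3 - 2*c^2 + c


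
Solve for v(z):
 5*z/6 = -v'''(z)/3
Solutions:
 v(z) = C1 + C2*z + C3*z^2 - 5*z^4/48


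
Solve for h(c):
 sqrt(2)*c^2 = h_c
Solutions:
 h(c) = C1 + sqrt(2)*c^3/3


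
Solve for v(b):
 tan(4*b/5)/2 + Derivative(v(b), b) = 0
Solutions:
 v(b) = C1 + 5*log(cos(4*b/5))/8


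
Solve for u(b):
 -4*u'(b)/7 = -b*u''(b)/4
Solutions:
 u(b) = C1 + C2*b^(23/7)


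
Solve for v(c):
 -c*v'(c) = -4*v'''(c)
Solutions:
 v(c) = C1 + Integral(C2*airyai(2^(1/3)*c/2) + C3*airybi(2^(1/3)*c/2), c)


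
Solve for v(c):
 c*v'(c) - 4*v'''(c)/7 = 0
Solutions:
 v(c) = C1 + Integral(C2*airyai(14^(1/3)*c/2) + C3*airybi(14^(1/3)*c/2), c)


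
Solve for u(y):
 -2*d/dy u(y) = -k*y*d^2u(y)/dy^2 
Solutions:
 u(y) = C1 + y^(((re(k) + 2)*re(k) + im(k)^2)/(re(k)^2 + im(k)^2))*(C2*sin(2*log(y)*Abs(im(k))/(re(k)^2 + im(k)^2)) + C3*cos(2*log(y)*im(k)/(re(k)^2 + im(k)^2)))


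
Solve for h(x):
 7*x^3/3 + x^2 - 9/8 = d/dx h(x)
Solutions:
 h(x) = C1 + 7*x^4/12 + x^3/3 - 9*x/8


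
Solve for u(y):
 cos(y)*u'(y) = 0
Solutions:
 u(y) = C1


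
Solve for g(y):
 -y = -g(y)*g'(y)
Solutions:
 g(y) = -sqrt(C1 + y^2)
 g(y) = sqrt(C1 + y^2)


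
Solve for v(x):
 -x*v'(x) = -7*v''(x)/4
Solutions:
 v(x) = C1 + C2*erfi(sqrt(14)*x/7)


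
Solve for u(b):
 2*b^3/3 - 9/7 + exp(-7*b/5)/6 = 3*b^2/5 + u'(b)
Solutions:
 u(b) = C1 + b^4/6 - b^3/5 - 9*b/7 - 5*exp(-7*b/5)/42


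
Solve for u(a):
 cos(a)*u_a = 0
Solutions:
 u(a) = C1


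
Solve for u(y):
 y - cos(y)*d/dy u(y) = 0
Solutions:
 u(y) = C1 + Integral(y/cos(y), y)


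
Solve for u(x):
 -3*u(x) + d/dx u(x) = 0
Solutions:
 u(x) = C1*exp(3*x)


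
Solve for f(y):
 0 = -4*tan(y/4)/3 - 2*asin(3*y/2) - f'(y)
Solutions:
 f(y) = C1 - 2*y*asin(3*y/2) - 2*sqrt(4 - 9*y^2)/3 + 16*log(cos(y/4))/3


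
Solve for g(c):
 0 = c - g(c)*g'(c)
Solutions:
 g(c) = -sqrt(C1 + c^2)
 g(c) = sqrt(C1 + c^2)


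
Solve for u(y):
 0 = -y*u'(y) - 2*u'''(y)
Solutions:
 u(y) = C1 + Integral(C2*airyai(-2^(2/3)*y/2) + C3*airybi(-2^(2/3)*y/2), y)
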